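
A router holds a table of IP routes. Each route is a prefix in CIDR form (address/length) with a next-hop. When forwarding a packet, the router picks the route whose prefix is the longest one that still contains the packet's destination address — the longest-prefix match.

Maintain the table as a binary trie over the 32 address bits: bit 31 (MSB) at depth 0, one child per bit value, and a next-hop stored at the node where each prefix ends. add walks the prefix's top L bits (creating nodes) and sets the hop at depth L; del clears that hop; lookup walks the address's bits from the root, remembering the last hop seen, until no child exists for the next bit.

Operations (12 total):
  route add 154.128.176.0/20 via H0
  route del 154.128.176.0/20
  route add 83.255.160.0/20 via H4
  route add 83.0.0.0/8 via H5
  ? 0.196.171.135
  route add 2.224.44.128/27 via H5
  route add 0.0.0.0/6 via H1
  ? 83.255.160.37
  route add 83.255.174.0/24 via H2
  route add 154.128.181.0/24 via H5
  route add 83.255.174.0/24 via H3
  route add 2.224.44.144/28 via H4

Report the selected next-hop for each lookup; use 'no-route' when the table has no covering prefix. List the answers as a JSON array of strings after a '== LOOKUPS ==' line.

Apply in order:
  add 154.128.176.0/20 -> H0 at depth 20
  - 154.128.176.0/20 clear@20
  add 83.255.160.0/20 -> H4 at depth 20
  add 83.0.0.0/8 -> H5 at depth 8
  ? 0.196.171.135  path d0:-→d1:-  best=no-route
  add 2.224.44.128/27 -> H5 at depth 27
  add 0.0.0.0/6 -> H1 at depth 6
  ? 83.255.160.37  path d0:-→d1:-→d2:-→d3:-→d4:-→d5:-→d6:-→d7:-→d8:H5→d9:-→d10:-→d11:-→d12:-→d13:-→d14:-→d15:-→d16:-→d17:-→d18:-→d19:-→d20:H4  best=H4
  add 83.255.174.0/24 -> H2 at depth 24
  add 154.128.181.0/24 -> H5 at depth 24
  add 83.255.174.0/24 -> H3 at depth 24
  add 2.224.44.144/28 -> H4 at depth 28

== LOOKUPS ==
["no-route","H4"]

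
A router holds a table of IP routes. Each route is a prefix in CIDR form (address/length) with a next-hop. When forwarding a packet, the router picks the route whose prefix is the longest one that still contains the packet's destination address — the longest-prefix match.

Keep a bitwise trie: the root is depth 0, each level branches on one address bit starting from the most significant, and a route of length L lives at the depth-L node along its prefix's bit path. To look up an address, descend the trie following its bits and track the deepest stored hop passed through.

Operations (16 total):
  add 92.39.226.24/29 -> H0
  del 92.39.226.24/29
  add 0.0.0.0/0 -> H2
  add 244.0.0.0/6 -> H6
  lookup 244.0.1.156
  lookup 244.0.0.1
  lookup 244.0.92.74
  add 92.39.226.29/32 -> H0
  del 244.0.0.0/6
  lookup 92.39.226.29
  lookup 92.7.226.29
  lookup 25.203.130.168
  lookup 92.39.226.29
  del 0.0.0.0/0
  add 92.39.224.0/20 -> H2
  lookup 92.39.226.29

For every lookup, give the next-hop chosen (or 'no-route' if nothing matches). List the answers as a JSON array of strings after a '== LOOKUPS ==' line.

Process each operation:
  add 92.39.226.24/29 -> H0 at depth 29
  - 92.39.226.24/29 clear@29
  add 0.0.0.0/0 -> H2 at depth 0
  add 244.0.0.0/6 -> H6 at depth 6
  lookup 244.0.1.156: bits 111101 walk d0:H2→d1:-→d2:-→d3:-→d4:-→d5:-→d6:H6 -> H6
  lookup 244.0.0.1: bits 111101 walk d0:H2→d1:-→d2:-→d3:-→d4:-→d5:-→d6:H6 -> H6
  lookup 244.0.92.74: bits 111101 walk d0:H2→d1:-→d2:-→d3:-→d4:-→d5:-→d6:H6 -> H6
  add 92.39.226.29/32 -> H0 at depth 32
  - 244.0.0.0/6 clear@6
  lookup 92.39.226.29: bits 01011100001001111110001000011101 walk d0:H2→d1:-→d2:-→d3:-→d4:-→d5:-→d6:-→d7:-→d8:-→d9:-→d10:-→d11:-→d12:-→d13:-→d14:-→d15:-→d16:-→d17:-→d18:-→d19:-→d20:-→d21:-→d22:-→d23:-→d24:-→d25:-→d26:-→d27:-→d28:-→d29:-→d30:-→d31:-→d32:H0 -> H0
  lookup 92.7.226.29: bits 0101110000 walk d0:H2→d1:-→d2:-→d3:-→d4:-→d5:-→d6:-→d7:-→d8:-→d9:-→d10:- -> H2
  lookup 25.203.130.168: bits 0 walk d0:H2→d1:- -> H2
  lookup 92.39.226.29: bits 01011100001001111110001000011101 walk d0:H2→d1:-→d2:-→d3:-→d4:-→d5:-→d6:-→d7:-→d8:-→d9:-→d10:-→d11:-→d12:-→d13:-→d14:-→d15:-→d16:-→d17:-→d18:-→d19:-→d20:-→d21:-→d22:-→d23:-→d24:-→d25:-→d26:-→d27:-→d28:-→d29:-→d30:-→d31:-→d32:H0 -> H0
  - 0.0.0.0/0 clear@0
  add 92.39.224.0/20 -> H2 at depth 20
  lookup 92.39.226.29: bits 01011100001001111110001000011101 walk d0:-→d1:-→d2:-→d3:-→d4:-→d5:-→d6:-→d7:-→d8:-→d9:-→d10:-→d11:-→d12:-→d13:-→d14:-→d15:-→d16:-→d17:-→d18:-→d19:-→d20:H2→d21:-→d22:-→d23:-→d24:-→d25:-→d26:-→d27:-→d28:-→d29:-→d30:-→d31:-→d32:H0 -> H0

== LOOKUPS ==
["H6","H6","H6","H0","H2","H2","H0","H0"]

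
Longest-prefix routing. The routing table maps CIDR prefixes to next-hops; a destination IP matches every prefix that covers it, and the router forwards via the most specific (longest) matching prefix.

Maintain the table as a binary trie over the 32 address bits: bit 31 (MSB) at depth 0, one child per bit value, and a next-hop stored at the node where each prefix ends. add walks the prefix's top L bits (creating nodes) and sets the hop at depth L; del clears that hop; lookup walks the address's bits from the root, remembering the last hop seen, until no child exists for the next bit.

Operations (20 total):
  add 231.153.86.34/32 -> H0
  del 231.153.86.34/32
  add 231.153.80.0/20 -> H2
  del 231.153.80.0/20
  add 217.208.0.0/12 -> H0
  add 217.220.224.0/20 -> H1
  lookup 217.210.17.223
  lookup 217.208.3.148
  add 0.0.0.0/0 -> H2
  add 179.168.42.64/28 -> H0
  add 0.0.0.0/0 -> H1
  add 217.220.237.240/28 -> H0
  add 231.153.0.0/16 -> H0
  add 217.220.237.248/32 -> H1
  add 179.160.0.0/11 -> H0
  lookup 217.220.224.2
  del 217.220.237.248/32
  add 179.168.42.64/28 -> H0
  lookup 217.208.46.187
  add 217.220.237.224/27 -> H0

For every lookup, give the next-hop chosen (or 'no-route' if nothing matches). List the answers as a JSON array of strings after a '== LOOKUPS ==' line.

Apply in order:
  + 231.153.86.34/32 (H0) depth=32
  del 231.153.86.34/32 (clear depth 32)
  + 231.153.80.0/20 (H2) depth=20
  del 231.153.80.0/20 (clear depth 20)
  + 217.208.0.0/12 (H0) depth=12
  + 217.220.224.0/20 (H1) depth=20
  Q 217.210.17.223: descend 110110011101 ; hops seen [H0] ; pick H0
  Q 217.208.3.148: descend 110110011101 ; hops seen [H0] ; pick H0
  + 0.0.0.0/0 (H2) depth=0
  + 179.168.42.64/28 (H0) depth=28
  + 0.0.0.0/0 (H1) depth=0
  + 217.220.237.240/28 (H0) depth=28
  + 231.153.0.0/16 (H0) depth=16
  + 217.220.237.248/32 (H1) depth=32
  + 179.160.0.0/11 (H0) depth=11
  Q 217.220.224.2: descend 11011001110111001110 ; hops seen [H1,H0,H1] ; pick H1
  del 217.220.237.248/32 (clear depth 32)
  + 179.168.42.64/28 (H0) depth=28
  Q 217.208.46.187: descend 110110011101 ; hops seen [H1,H0] ; pick H0
  + 217.220.237.224/27 (H0) depth=27

== LOOKUPS ==
["H0","H0","H1","H0"]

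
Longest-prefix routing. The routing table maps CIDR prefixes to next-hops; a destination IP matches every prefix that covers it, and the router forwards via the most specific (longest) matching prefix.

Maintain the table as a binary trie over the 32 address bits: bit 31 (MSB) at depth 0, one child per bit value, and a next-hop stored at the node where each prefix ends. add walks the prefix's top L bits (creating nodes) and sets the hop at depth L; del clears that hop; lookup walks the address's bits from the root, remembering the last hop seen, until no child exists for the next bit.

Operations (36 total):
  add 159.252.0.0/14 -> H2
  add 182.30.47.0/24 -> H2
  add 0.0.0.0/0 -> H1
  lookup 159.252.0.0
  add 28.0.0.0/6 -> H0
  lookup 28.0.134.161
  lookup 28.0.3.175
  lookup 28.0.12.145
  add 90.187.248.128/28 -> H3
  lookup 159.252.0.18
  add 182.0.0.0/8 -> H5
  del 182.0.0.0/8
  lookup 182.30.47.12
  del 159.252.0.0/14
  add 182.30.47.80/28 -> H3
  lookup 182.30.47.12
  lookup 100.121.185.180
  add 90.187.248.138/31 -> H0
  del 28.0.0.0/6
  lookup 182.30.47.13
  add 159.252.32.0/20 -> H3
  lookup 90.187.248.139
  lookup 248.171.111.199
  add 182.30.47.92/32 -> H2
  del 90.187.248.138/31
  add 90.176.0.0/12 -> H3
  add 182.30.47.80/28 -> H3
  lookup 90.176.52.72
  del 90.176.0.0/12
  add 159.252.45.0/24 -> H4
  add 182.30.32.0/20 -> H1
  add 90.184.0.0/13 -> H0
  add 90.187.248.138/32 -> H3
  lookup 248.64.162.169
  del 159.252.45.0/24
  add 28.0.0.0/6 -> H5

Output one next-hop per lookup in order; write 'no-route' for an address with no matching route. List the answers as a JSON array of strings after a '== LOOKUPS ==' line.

Trace:
  + 159.252.0.0/14 (H2) depth=14
  + 182.30.47.0/24 (H2) depth=24
  + 0.0.0.0/0 (H1) depth=0
  lookup 159.252.0.0: bits 10011111111111 walk d0:H1→d1:-→d2:-→d3:-→d4:-→d5:-→d6:-→d7:-→d8:-→d9:-→d10:-→d11:-→d12:-→d13:-→d14:H2 -> H2
  + 28.0.0.0/6 (H0) depth=6
  lookup 28.0.134.161: bits 000111 walk d0:H1→d1:-→d2:-→d3:-→d4:-→d5:-→d6:H0 -> H0
  lookup 28.0.3.175: bits 000111 walk d0:H1→d1:-→d2:-→d3:-→d4:-→d5:-→d6:H0 -> H0
  lookup 28.0.12.145: bits 000111 walk d0:H1→d1:-→d2:-→d3:-→d4:-→d5:-→d6:H0 -> H0
  + 90.187.248.128/28 (H3) depth=28
  lookup 159.252.0.18: bits 10011111111111 walk d0:H1→d1:-→d2:-→d3:-→d4:-→d5:-→d6:-→d7:-→d8:-→d9:-→d10:-→d11:-→d12:-→d13:-→d14:H2 -> H2
  + 182.0.0.0/8 (H5) depth=8
  del 182.0.0.0/8 (clear depth 8)
  lookup 182.30.47.12: bits 101101100001111000101111 walk d0:H1→d1:-→d2:-→d3:-→d4:-→d5:-→d6:-→d7:-→d8:-→d9:-→d10:-→d11:-→d12:-→d13:-→d14:-→d15:-→d16:-→d17:-→d18:-→d19:-→d20:-→d21:-→d22:-→d23:-→d24:H2 -> H2
  del 159.252.0.0/14 (clear depth 14)
  + 182.30.47.80/28 (H3) depth=28
  lookup 182.30.47.12: bits 1011011000011110001011110 walk d0:H1→d1:-→d2:-→d3:-→d4:-→d5:-→d6:-→d7:-→d8:-→d9:-→d10:-→d11:-→d12:-→d13:-→d14:-→d15:-→d16:-→d17:-→d18:-→d19:-→d20:-→d21:-→d22:-→d23:-→d24:H2→d25:- -> H2
  lookup 100.121.185.180: bits 01 walk d0:H1→d1:-→d2:- -> H1
  + 90.187.248.138/31 (H0) depth=31
  del 28.0.0.0/6 (clear depth 6)
  lookup 182.30.47.13: bits 1011011000011110001011110 walk d0:H1→d1:-→d2:-→d3:-→d4:-→d5:-→d6:-→d7:-→d8:-→d9:-→d10:-→d11:-→d12:-→d13:-→d14:-→d15:-→d16:-→d17:-→d18:-→d19:-→d20:-→d21:-→d22:-→d23:-→d24:H2→d25:- -> H2
  + 159.252.32.0/20 (H3) depth=20
  lookup 90.187.248.139: bits 0101101010111011111110001000101 walk d0:H1→d1:-→d2:-→d3:-→d4:-→d5:-→d6:-→d7:-→d8:-→d9:-→d10:-→d11:-→d12:-→d13:-→d14:-→d15:-→d16:-→d17:-→d18:-→d19:-→d20:-→d21:-→d22:-→d23:-→d24:-→d25:-→d26:-→d27:-→d28:H3→d29:-→d30:-→d31:H0 -> H0
  lookup 248.171.111.199: bits 1 walk d0:H1→d1:- -> H1
  + 182.30.47.92/32 (H2) depth=32
  del 90.187.248.138/31 (clear depth 31)
  + 90.176.0.0/12 (H3) depth=12
  + 182.30.47.80/28 (H3) depth=28
  lookup 90.176.52.72: bits 010110101011 walk d0:H1→d1:-→d2:-→d3:-→d4:-→d5:-→d6:-→d7:-→d8:-→d9:-→d10:-→d11:-→d12:H3 -> H3
  del 90.176.0.0/12 (clear depth 12)
  + 159.252.45.0/24 (H4) depth=24
  + 182.30.32.0/20 (H1) depth=20
  + 90.184.0.0/13 (H0) depth=13
  + 90.187.248.138/32 (H3) depth=32
  lookup 248.64.162.169: bits 1 walk d0:H1→d1:- -> H1
  del 159.252.45.0/24 (clear depth 24)
  + 28.0.0.0/6 (H5) depth=6

== LOOKUPS ==
["H2","H0","H0","H0","H2","H2","H2","H1","H2","H0","H1","H3","H1"]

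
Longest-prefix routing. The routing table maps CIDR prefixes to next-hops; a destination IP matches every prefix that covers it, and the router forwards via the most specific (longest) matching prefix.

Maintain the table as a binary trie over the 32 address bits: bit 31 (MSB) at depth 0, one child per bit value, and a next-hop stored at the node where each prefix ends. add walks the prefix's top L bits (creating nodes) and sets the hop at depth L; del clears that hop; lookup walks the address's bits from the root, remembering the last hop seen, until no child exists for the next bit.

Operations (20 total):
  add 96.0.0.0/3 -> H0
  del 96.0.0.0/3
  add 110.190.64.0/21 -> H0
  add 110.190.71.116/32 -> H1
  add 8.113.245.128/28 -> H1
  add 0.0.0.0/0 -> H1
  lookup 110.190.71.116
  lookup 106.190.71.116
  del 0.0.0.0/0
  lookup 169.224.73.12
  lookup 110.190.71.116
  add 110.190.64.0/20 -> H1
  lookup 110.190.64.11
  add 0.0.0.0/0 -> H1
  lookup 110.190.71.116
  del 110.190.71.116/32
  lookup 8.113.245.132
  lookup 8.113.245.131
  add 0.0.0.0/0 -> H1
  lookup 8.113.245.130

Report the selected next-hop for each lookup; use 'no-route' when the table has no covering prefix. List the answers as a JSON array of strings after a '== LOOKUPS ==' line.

Trace:
  add 96.0.0.0/3 -> H0 at depth 3
  - 96.0.0.0/3 clear@3
  add 110.190.64.0/21 -> H0 at depth 21
  add 110.190.71.116/32 -> H1 at depth 32
  add 8.113.245.128/28 -> H1 at depth 28
  add 0.0.0.0/0 -> H1 at depth 0
  ? 110.190.71.116  path d0:H1→d1:-→d2:-→d3:-→d4:-→d5:-→d6:-→d7:-→d8:-→d9:-→d10:-→d11:-→d12:-→d13:-→d14:-→d15:-→d16:-→d17:-→d18:-→d19:-→d20:-→d21:H0→d22:-→d23:-→d24:-→d25:-→d26:-→d27:-→d28:-→d29:-→d30:-→d31:-→d32:H1  best=H1
  ? 106.190.71.116  path d0:H1→d1:-→d2:-→d3:-→d4:-→d5:-  best=H1
  - 0.0.0.0/0 clear@0
  ? 169.224.73.12  path d0:-  best=no-route
  ? 110.190.71.116  path d0:-→d1:-→d2:-→d3:-→d4:-→d5:-→d6:-→d7:-→d8:-→d9:-→d10:-→d11:-→d12:-→d13:-→d14:-→d15:-→d16:-→d17:-→d18:-→d19:-→d20:-→d21:H0→d22:-→d23:-→d24:-→d25:-→d26:-→d27:-→d28:-→d29:-→d30:-→d31:-→d32:H1  best=H1
  add 110.190.64.0/20 -> H1 at depth 20
  ? 110.190.64.11  path d0:-→d1:-→d2:-→d3:-→d4:-→d5:-→d6:-→d7:-→d8:-→d9:-→d10:-→d11:-→d12:-→d13:-→d14:-→d15:-→d16:-→d17:-→d18:-→d19:-→d20:H1→d21:H0  best=H0
  add 0.0.0.0/0 -> H1 at depth 0
  ? 110.190.71.116  path d0:H1→d1:-→d2:-→d3:-→d4:-→d5:-→d6:-→d7:-→d8:-→d9:-→d10:-→d11:-→d12:-→d13:-→d14:-→d15:-→d16:-→d17:-→d18:-→d19:-→d20:H1→d21:H0→d22:-→d23:-→d24:-→d25:-→d26:-→d27:-→d28:-→d29:-→d30:-→d31:-→d32:H1  best=H1
  - 110.190.71.116/32 clear@32
  ? 8.113.245.132  path d0:H1→d1:-→d2:-→d3:-→d4:-→d5:-→d6:-→d7:-→d8:-→d9:-→d10:-→d11:-→d12:-→d13:-→d14:-→d15:-→d16:-→d17:-→d18:-→d19:-→d20:-→d21:-→d22:-→d23:-→d24:-→d25:-→d26:-→d27:-→d28:H1  best=H1
  ? 8.113.245.131  path d0:H1→d1:-→d2:-→d3:-→d4:-→d5:-→d6:-→d7:-→d8:-→d9:-→d10:-→d11:-→d12:-→d13:-→d14:-→d15:-→d16:-→d17:-→d18:-→d19:-→d20:-→d21:-→d22:-→d23:-→d24:-→d25:-→d26:-→d27:-→d28:H1  best=H1
  add 0.0.0.0/0 -> H1 at depth 0
  ? 8.113.245.130  path d0:H1→d1:-→d2:-→d3:-→d4:-→d5:-→d6:-→d7:-→d8:-→d9:-→d10:-→d11:-→d12:-→d13:-→d14:-→d15:-→d16:-→d17:-→d18:-→d19:-→d20:-→d21:-→d22:-→d23:-→d24:-→d25:-→d26:-→d27:-→d28:H1  best=H1

== LOOKUPS ==
["H1","H1","no-route","H1","H0","H1","H1","H1","H1"]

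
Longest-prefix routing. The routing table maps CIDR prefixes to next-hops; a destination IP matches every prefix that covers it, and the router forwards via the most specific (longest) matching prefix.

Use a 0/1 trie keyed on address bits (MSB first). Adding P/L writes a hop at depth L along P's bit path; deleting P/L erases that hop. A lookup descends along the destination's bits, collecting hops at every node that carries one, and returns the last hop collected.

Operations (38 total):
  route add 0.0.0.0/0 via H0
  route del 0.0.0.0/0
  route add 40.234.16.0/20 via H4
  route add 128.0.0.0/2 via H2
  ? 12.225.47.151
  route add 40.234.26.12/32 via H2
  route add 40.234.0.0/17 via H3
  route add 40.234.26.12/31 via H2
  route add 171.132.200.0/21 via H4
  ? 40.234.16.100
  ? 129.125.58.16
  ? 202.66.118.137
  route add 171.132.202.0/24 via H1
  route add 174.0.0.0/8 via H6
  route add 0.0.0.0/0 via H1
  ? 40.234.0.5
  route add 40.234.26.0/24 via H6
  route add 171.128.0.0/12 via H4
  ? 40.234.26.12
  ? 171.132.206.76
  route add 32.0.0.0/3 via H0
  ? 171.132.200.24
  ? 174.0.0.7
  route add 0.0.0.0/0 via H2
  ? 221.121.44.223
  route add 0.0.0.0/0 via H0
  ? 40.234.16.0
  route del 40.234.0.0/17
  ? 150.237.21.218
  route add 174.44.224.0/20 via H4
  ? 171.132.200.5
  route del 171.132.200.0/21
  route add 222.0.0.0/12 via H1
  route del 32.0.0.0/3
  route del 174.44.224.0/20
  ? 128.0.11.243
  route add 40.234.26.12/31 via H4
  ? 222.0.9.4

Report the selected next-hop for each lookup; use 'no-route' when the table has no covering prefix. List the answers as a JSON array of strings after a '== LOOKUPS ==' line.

Apply in order:
  + 0.0.0.0/0 (H0) depth=0
  - 0.0.0.0/0 clear@0
  + 40.234.16.0/20 (H4) depth=20
  + 128.0.0.0/2 (H2) depth=2
  Q 12.225.47.151: descend 00 ; hops seen [∅] ; pick no-route
  + 40.234.26.12/32 (H2) depth=32
  + 40.234.0.0/17 (H3) depth=17
  + 40.234.26.12/31 (H2) depth=31
  + 171.132.200.0/21 (H4) depth=21
  Q 40.234.16.100: descend 00101000111010100001 ; hops seen [H3,H4] ; pick H4
  Q 129.125.58.16: descend 10 ; hops seen [H2] ; pick H2
  Q 202.66.118.137: descend 1 ; hops seen [∅] ; pick no-route
  + 171.132.202.0/24 (H1) depth=24
  + 174.0.0.0/8 (H6) depth=8
  + 0.0.0.0/0 (H1) depth=0
  Q 40.234.0.5: descend 0010100011101010000 ; hops seen [H1,H3] ; pick H3
  + 40.234.26.0/24 (H6) depth=24
  + 171.128.0.0/12 (H4) depth=12
  Q 40.234.26.12: descend 00101000111010100001101000001100 ; hops seen [H1,H3,H4,H6,H2,H2] ; pick H2
  Q 171.132.206.76: descend 101010111000010011001 ; hops seen [H1,H2,H4,H4] ; pick H4
  + 32.0.0.0/3 (H0) depth=3
  Q 171.132.200.24: descend 1010101110000100110010 ; hops seen [H1,H2,H4,H4] ; pick H4
  Q 174.0.0.7: descend 10101110 ; hops seen [H1,H2,H6] ; pick H6
  + 0.0.0.0/0 (H2) depth=0
  Q 221.121.44.223: descend 1 ; hops seen [H2] ; pick H2
  + 0.0.0.0/0 (H0) depth=0
  Q 40.234.16.0: descend 00101000111010100001 ; hops seen [H0,H0,H3,H4] ; pick H4
  - 40.234.0.0/17 clear@17
  Q 150.237.21.218: descend 10 ; hops seen [H0,H2] ; pick H2
  + 174.44.224.0/20 (H4) depth=20
  Q 171.132.200.5: descend 1010101110000100110010 ; hops seen [H0,H2,H4,H4] ; pick H4
  - 171.132.200.0/21 clear@21
  + 222.0.0.0/12 (H1) depth=12
  - 32.0.0.0/3 clear@3
  - 174.44.224.0/20 clear@20
  Q 128.0.11.243: descend 10 ; hops seen [H0,H2] ; pick H2
  + 40.234.26.12/31 (H4) depth=31
  Q 222.0.9.4: descend 110111100000 ; hops seen [H0,H1] ; pick H1

== LOOKUPS ==
["no-route","H4","H2","no-route","H3","H2","H4","H4","H6","H2","H4","H2","H4","H2","H1"]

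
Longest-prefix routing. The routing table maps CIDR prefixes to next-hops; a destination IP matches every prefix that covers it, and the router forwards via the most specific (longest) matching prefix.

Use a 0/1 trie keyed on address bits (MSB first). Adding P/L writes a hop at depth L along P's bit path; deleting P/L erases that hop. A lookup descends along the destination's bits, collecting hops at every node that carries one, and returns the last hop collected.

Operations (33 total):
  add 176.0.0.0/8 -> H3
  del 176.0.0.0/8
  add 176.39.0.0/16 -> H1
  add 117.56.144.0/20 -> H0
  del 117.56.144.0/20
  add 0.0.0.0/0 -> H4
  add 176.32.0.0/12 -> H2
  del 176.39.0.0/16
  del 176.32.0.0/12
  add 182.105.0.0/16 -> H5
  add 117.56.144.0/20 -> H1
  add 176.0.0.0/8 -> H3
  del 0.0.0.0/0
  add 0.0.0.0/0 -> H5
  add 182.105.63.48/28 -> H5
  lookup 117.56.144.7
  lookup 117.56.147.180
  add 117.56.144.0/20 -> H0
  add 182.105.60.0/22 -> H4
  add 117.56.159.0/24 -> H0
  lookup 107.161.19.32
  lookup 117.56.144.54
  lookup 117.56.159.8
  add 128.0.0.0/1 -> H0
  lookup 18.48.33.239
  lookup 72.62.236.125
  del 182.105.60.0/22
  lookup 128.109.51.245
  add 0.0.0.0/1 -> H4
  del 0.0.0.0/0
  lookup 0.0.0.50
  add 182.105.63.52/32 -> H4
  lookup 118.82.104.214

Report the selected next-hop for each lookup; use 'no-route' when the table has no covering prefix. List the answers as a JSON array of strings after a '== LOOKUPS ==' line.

Trace:
  add 176.0.0.0/8 -> H3 at depth 8
  - 176.0.0.0/8 clear@8
  add 176.39.0.0/16 -> H1 at depth 16
  add 117.56.144.0/20 -> H0 at depth 20
  - 117.56.144.0/20 clear@20
  add 0.0.0.0/0 -> H4 at depth 0
  add 176.32.0.0/12 -> H2 at depth 12
  - 176.39.0.0/16 clear@16
  - 176.32.0.0/12 clear@12
  add 182.105.0.0/16 -> H5 at depth 16
  add 117.56.144.0/20 -> H1 at depth 20
  add 176.0.0.0/8 -> H3 at depth 8
  - 0.0.0.0/0 clear@0
  add 0.0.0.0/0 -> H5 at depth 0
  add 182.105.63.48/28 -> H5 at depth 28
  Q 117.56.144.7: descend 01110101001110001001 ; hops seen [H5,H1] ; pick H1
  Q 117.56.147.180: descend 01110101001110001001 ; hops seen [H5,H1] ; pick H1
  add 117.56.144.0/20 -> H0 at depth 20
  add 182.105.60.0/22 -> H4 at depth 22
  add 117.56.159.0/24 -> H0 at depth 24
  Q 107.161.19.32: descend 011 ; hops seen [H5] ; pick H5
  Q 117.56.144.54: descend 01110101001110001001 ; hops seen [H5,H0] ; pick H0
  Q 117.56.159.8: descend 011101010011100010011111 ; hops seen [H5,H0,H0] ; pick H0
  add 128.0.0.0/1 -> H0 at depth 1
  Q 18.48.33.239: descend 0 ; hops seen [H5] ; pick H5
  Q 72.62.236.125: descend 01 ; hops seen [H5] ; pick H5
  - 182.105.60.0/22 clear@22
  Q 128.109.51.245: descend 10 ; hops seen [H5,H0] ; pick H0
  add 0.0.0.0/1 -> H4 at depth 1
  - 0.0.0.0/0 clear@0
  Q 0.0.0.50: descend 0 ; hops seen [H4] ; pick H4
  add 182.105.63.52/32 -> H4 at depth 32
  Q 118.82.104.214: descend 011101 ; hops seen [H4] ; pick H4

== LOOKUPS ==
["H1","H1","H5","H0","H0","H5","H5","H0","H4","H4"]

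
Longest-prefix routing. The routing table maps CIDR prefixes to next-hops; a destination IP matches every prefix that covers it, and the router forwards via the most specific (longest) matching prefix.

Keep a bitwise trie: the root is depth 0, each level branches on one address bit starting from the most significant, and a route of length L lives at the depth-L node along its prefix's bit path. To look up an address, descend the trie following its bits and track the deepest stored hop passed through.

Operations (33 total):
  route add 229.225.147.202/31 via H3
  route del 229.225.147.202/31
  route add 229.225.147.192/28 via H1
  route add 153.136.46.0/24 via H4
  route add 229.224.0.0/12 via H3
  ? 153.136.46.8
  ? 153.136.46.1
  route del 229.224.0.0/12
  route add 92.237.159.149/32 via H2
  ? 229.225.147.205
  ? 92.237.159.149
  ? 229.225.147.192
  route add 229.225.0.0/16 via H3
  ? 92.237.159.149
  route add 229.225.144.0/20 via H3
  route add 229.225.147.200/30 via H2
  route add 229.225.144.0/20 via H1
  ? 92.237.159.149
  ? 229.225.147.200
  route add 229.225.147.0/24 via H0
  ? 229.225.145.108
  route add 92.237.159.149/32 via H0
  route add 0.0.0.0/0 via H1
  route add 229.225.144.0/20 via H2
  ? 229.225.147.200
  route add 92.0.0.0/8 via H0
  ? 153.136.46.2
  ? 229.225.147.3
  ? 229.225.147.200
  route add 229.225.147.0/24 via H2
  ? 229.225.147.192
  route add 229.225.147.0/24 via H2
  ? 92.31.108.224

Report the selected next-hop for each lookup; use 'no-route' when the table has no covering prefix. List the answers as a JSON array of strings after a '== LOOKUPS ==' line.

Trace:
  add 229.225.147.202/31 -> H3 at depth 31
  - 229.225.147.202/31 clear@31
  add 229.225.147.192/28 -> H1 at depth 28
  add 153.136.46.0/24 -> H4 at depth 24
  add 229.224.0.0/12 -> H3 at depth 12
  lookup 153.136.46.8: bits 100110011000100000101110 walk d0:-→d1:-→d2:-→d3:-→d4:-→d5:-→d6:-→d7:-→d8:-→d9:-→d10:-→d11:-→d12:-→d13:-→d14:-→d15:-→d16:-→d17:-→d18:-→d19:-→d20:-→d21:-→d22:-→d23:-→d24:H4 -> H4
  lookup 153.136.46.1: bits 100110011000100000101110 walk d0:-→d1:-→d2:-→d3:-→d4:-→d5:-→d6:-→d7:-→d8:-→d9:-→d10:-→d11:-→d12:-→d13:-→d14:-→d15:-→d16:-→d17:-→d18:-→d19:-→d20:-→d21:-→d22:-→d23:-→d24:H4 -> H4
  - 229.224.0.0/12 clear@12
  add 92.237.159.149/32 -> H2 at depth 32
  lookup 229.225.147.205: bits 11100101111000011001001111001 walk d0:-→d1:-→d2:-→d3:-→d4:-→d5:-→d6:-→d7:-→d8:-→d9:-→d10:-→d11:-→d12:-→d13:-→d14:-→d15:-→d16:-→d17:-→d18:-→d19:-→d20:-→d21:-→d22:-→d23:-→d24:-→d25:-→d26:-→d27:-→d28:H1→d29:- -> H1
  lookup 92.237.159.149: bits 01011100111011011001111110010101 walk d0:-→d1:-→d2:-→d3:-→d4:-→d5:-→d6:-→d7:-→d8:-→d9:-→d10:-→d11:-→d12:-→d13:-→d14:-→d15:-→d16:-→d17:-→d18:-→d19:-→d20:-→d21:-→d22:-→d23:-→d24:-→d25:-→d26:-→d27:-→d28:-→d29:-→d30:-→d31:-→d32:H2 -> H2
  lookup 229.225.147.192: bits 1110010111100001100100111100 walk d0:-→d1:-→d2:-→d3:-→d4:-→d5:-→d6:-→d7:-→d8:-→d9:-→d10:-→d11:-→d12:-→d13:-→d14:-→d15:-→d16:-→d17:-→d18:-→d19:-→d20:-→d21:-→d22:-→d23:-→d24:-→d25:-→d26:-→d27:-→d28:H1 -> H1
  add 229.225.0.0/16 -> H3 at depth 16
  lookup 92.237.159.149: bits 01011100111011011001111110010101 walk d0:-→d1:-→d2:-→d3:-→d4:-→d5:-→d6:-→d7:-→d8:-→d9:-→d10:-→d11:-→d12:-→d13:-→d14:-→d15:-→d16:-→d17:-→d18:-→d19:-→d20:-→d21:-→d22:-→d23:-→d24:-→d25:-→d26:-→d27:-→d28:-→d29:-→d30:-→d31:-→d32:H2 -> H2
  add 229.225.144.0/20 -> H3 at depth 20
  add 229.225.147.200/30 -> H2 at depth 30
  add 229.225.144.0/20 -> H1 at depth 20
  lookup 92.237.159.149: bits 01011100111011011001111110010101 walk d0:-→d1:-→d2:-→d3:-→d4:-→d5:-→d6:-→d7:-→d8:-→d9:-→d10:-→d11:-→d12:-→d13:-→d14:-→d15:-→d16:-→d17:-→d18:-→d19:-→d20:-→d21:-→d22:-→d23:-→d24:-→d25:-→d26:-→d27:-→d28:-→d29:-→d30:-→d31:-→d32:H2 -> H2
  lookup 229.225.147.200: bits 111001011110000110010011110010 walk d0:-→d1:-→d2:-→d3:-→d4:-→d5:-→d6:-→d7:-→d8:-→d9:-→d10:-→d11:-→d12:-→d13:-→d14:-→d15:-→d16:H3→d17:-→d18:-→d19:-→d20:H1→d21:-→d22:-→d23:-→d24:-→d25:-→d26:-→d27:-→d28:H1→d29:-→d30:H2 -> H2
  add 229.225.147.0/24 -> H0 at depth 24
  lookup 229.225.145.108: bits 1110010111100001100100 walk d0:-→d1:-→d2:-→d3:-→d4:-→d5:-→d6:-→d7:-→d8:-→d9:-→d10:-→d11:-→d12:-→d13:-→d14:-→d15:-→d16:H3→d17:-→d18:-→d19:-→d20:H1→d21:-→d22:- -> H1
  add 92.237.159.149/32 -> H0 at depth 32
  add 0.0.0.0/0 -> H1 at depth 0
  add 229.225.144.0/20 -> H2 at depth 20
  lookup 229.225.147.200: bits 111001011110000110010011110010 walk d0:H1→d1:-→d2:-→d3:-→d4:-→d5:-→d6:-→d7:-→d8:-→d9:-→d10:-→d11:-→d12:-→d13:-→d14:-→d15:-→d16:H3→d17:-→d18:-→d19:-→d20:H2→d21:-→d22:-→d23:-→d24:H0→d25:-→d26:-→d27:-→d28:H1→d29:-→d30:H2 -> H2
  add 92.0.0.0/8 -> H0 at depth 8
  lookup 153.136.46.2: bits 100110011000100000101110 walk d0:H1→d1:-→d2:-→d3:-→d4:-→d5:-→d6:-→d7:-→d8:-→d9:-→d10:-→d11:-→d12:-→d13:-→d14:-→d15:-→d16:-→d17:-→d18:-→d19:-→d20:-→d21:-→d22:-→d23:-→d24:H4 -> H4
  lookup 229.225.147.3: bits 111001011110000110010011 walk d0:H1→d1:-→d2:-→d3:-→d4:-→d5:-→d6:-→d7:-→d8:-→d9:-→d10:-→d11:-→d12:-→d13:-→d14:-→d15:-→d16:H3→d17:-→d18:-→d19:-→d20:H2→d21:-→d22:-→d23:-→d24:H0 -> H0
  lookup 229.225.147.200: bits 111001011110000110010011110010 walk d0:H1→d1:-→d2:-→d3:-→d4:-→d5:-→d6:-→d7:-→d8:-→d9:-→d10:-→d11:-→d12:-→d13:-→d14:-→d15:-→d16:H3→d17:-→d18:-→d19:-→d20:H2→d21:-→d22:-→d23:-→d24:H0→d25:-→d26:-→d27:-→d28:H1→d29:-→d30:H2 -> H2
  add 229.225.147.0/24 -> H2 at depth 24
  lookup 229.225.147.192: bits 1110010111100001100100111100 walk d0:H1→d1:-→d2:-→d3:-→d4:-→d5:-→d6:-→d7:-→d8:-→d9:-→d10:-→d11:-→d12:-→d13:-→d14:-→d15:-→d16:H3→d17:-→d18:-→d19:-→d20:H2→d21:-→d22:-→d23:-→d24:H2→d25:-→d26:-→d27:-→d28:H1 -> H1
  add 229.225.147.0/24 -> H2 at depth 24
  lookup 92.31.108.224: bits 01011100 walk d0:H1→d1:-→d2:-→d3:-→d4:-→d5:-→d6:-→d7:-→d8:H0 -> H0

== LOOKUPS ==
["H4","H4","H1","H2","H1","H2","H2","H2","H1","H2","H4","H0","H2","H1","H0"]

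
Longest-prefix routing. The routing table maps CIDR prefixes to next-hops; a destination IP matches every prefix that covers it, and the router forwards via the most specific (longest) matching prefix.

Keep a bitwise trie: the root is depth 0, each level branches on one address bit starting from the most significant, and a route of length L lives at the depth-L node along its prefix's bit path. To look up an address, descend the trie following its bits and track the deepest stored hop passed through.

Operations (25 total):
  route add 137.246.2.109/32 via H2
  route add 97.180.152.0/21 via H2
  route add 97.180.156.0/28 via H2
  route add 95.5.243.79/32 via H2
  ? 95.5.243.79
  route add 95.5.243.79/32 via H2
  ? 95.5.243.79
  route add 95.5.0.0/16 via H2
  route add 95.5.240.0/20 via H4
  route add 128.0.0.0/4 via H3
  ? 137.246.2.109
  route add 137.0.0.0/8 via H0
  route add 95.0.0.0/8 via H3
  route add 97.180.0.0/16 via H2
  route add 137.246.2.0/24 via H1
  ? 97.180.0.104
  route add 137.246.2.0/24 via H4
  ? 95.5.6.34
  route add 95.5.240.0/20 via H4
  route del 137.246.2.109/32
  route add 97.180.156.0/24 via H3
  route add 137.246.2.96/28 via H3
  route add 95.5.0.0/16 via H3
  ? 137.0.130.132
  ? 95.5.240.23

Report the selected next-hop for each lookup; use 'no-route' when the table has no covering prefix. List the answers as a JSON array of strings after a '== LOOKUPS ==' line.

Process each operation:
  + 137.246.2.109/32 (H2) depth=32
  + 97.180.152.0/21 (H2) depth=21
  + 97.180.156.0/28 (H2) depth=28
  + 95.5.243.79/32 (H2) depth=32
  Q 95.5.243.79: descend 01011111000001011111001101001111 ; hops seen [H2] ; pick H2
  + 95.5.243.79/32 (H2) depth=32
  Q 95.5.243.79: descend 01011111000001011111001101001111 ; hops seen [H2] ; pick H2
  + 95.5.0.0/16 (H2) depth=16
  + 95.5.240.0/20 (H4) depth=20
  + 128.0.0.0/4 (H3) depth=4
  Q 137.246.2.109: descend 10001001111101100000001001101101 ; hops seen [H3,H2] ; pick H2
  + 137.0.0.0/8 (H0) depth=8
  + 95.0.0.0/8 (H3) depth=8
  + 97.180.0.0/16 (H2) depth=16
  + 137.246.2.0/24 (H1) depth=24
  Q 97.180.0.104: descend 0110000110110100 ; hops seen [H2] ; pick H2
  + 137.246.2.0/24 (H4) depth=24
  Q 95.5.6.34: descend 0101111100000101 ; hops seen [H3,H2] ; pick H2
  + 95.5.240.0/20 (H4) depth=20
  del 137.246.2.109/32 (clear depth 32)
  + 97.180.156.0/24 (H3) depth=24
  + 137.246.2.96/28 (H3) depth=28
  + 95.5.0.0/16 (H3) depth=16
  Q 137.0.130.132: descend 10001001 ; hops seen [H3,H0] ; pick H0
  Q 95.5.240.23: descend 0101111100000101111100 ; hops seen [H3,H3,H4] ; pick H4

== LOOKUPS ==
["H2","H2","H2","H2","H2","H0","H4"]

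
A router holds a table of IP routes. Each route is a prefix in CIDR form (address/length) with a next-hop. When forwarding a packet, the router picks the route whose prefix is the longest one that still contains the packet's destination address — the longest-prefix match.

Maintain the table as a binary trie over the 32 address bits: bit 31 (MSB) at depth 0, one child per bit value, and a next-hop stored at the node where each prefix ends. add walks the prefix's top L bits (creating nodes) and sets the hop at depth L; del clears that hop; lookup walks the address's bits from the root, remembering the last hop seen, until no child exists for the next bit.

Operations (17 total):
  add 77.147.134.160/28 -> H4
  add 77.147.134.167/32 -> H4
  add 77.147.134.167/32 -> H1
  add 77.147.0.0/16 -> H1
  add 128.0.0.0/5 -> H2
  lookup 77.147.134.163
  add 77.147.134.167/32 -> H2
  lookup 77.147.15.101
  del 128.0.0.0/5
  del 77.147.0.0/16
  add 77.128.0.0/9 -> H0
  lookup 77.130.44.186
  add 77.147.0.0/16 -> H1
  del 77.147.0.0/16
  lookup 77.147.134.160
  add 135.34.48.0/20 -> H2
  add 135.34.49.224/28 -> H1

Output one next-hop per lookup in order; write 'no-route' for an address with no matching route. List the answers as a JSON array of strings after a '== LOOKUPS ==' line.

Apply in order:
  add 77.147.134.160/28 -> H4 at depth 28
  add 77.147.134.167/32 -> H4 at depth 32
  add 77.147.134.167/32 -> H1 at depth 32
  add 77.147.0.0/16 -> H1 at depth 16
  add 128.0.0.0/5 -> H2 at depth 5
  Q 77.147.134.163: descend 01001101100100111000011010100 ; hops seen [H1,H4] ; pick H4
  add 77.147.134.167/32 -> H2 at depth 32
  Q 77.147.15.101: descend 0100110110010011 ; hops seen [H1] ; pick H1
  - 128.0.0.0/5 clear@5
  - 77.147.0.0/16 clear@16
  add 77.128.0.0/9 -> H0 at depth 9
  Q 77.130.44.186: descend 01001101100 ; hops seen [H0] ; pick H0
  add 77.147.0.0/16 -> H1 at depth 16
  - 77.147.0.0/16 clear@16
  Q 77.147.134.160: descend 01001101100100111000011010100 ; hops seen [H0,H4] ; pick H4
  add 135.34.48.0/20 -> H2 at depth 20
  add 135.34.49.224/28 -> H1 at depth 28

== LOOKUPS ==
["H4","H1","H0","H4"]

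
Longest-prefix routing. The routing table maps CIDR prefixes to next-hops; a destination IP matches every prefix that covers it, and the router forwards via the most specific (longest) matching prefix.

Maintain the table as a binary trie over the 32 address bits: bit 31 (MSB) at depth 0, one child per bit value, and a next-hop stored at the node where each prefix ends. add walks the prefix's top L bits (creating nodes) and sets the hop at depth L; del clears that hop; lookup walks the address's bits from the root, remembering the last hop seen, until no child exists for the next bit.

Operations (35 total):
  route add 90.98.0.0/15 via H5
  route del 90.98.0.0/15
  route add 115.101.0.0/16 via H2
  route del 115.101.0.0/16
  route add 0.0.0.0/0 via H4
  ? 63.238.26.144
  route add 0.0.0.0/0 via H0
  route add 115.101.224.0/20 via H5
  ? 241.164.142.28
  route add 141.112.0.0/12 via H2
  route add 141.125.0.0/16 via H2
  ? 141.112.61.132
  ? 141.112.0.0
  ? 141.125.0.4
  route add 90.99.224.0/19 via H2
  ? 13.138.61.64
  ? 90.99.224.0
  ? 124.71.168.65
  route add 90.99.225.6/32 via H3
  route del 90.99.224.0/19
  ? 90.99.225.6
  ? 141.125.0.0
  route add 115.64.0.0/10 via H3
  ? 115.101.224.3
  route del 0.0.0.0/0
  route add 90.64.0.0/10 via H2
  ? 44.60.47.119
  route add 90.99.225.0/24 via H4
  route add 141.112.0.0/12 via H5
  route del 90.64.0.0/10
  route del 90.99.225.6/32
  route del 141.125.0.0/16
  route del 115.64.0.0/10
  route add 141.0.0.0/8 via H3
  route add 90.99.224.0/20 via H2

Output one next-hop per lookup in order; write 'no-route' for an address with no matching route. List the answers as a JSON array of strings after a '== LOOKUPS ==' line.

Apply in order:
  add 90.98.0.0/15 -> H5 at depth 15
  del 90.98.0.0/15 (clear depth 15)
  add 115.101.0.0/16 -> H2 at depth 16
  del 115.101.0.0/16 (clear depth 16)
  add 0.0.0.0/0 -> H4 at depth 0
  lookup 63.238.26.144: bits 0 walk d0:H4→d1:- -> H4
  add 0.0.0.0/0 -> H0 at depth 0
  add 115.101.224.0/20 -> H5 at depth 20
  lookup 241.164.142.28: bits ε walk d0:H0 -> H0
  add 141.112.0.0/12 -> H2 at depth 12
  add 141.125.0.0/16 -> H2 at depth 16
  lookup 141.112.61.132: bits 100011010111 walk d0:H0→d1:-→d2:-→d3:-→d4:-→d5:-→d6:-→d7:-→d8:-→d9:-→d10:-→d11:-→d12:H2 -> H2
  lookup 141.112.0.0: bits 100011010111 walk d0:H0→d1:-→d2:-→d3:-→d4:-→d5:-→d6:-→d7:-→d8:-→d9:-→d10:-→d11:-→d12:H2 -> H2
  lookup 141.125.0.4: bits 1000110101111101 walk d0:H0→d1:-→d2:-→d3:-→d4:-→d5:-→d6:-→d7:-→d8:-→d9:-→d10:-→d11:-→d12:H2→d13:-→d14:-→d15:-→d16:H2 -> H2
  add 90.99.224.0/19 -> H2 at depth 19
  lookup 13.138.61.64: bits 0 walk d0:H0→d1:- -> H0
  lookup 90.99.224.0: bits 0101101001100011111 walk d0:H0→d1:-→d2:-→d3:-→d4:-→d5:-→d6:-→d7:-→d8:-→d9:-→d10:-→d11:-→d12:-→d13:-→d14:-→d15:-→d16:-→d17:-→d18:-→d19:H2 -> H2
  lookup 124.71.168.65: bits 0111 walk d0:H0→d1:-→d2:-→d3:-→d4:- -> H0
  add 90.99.225.6/32 -> H3 at depth 32
  del 90.99.224.0/19 (clear depth 19)
  lookup 90.99.225.6: bits 01011010011000111110000100000110 walk d0:H0→d1:-→d2:-→d3:-→d4:-→d5:-→d6:-→d7:-→d8:-→d9:-→d10:-→d11:-→d12:-→d13:-→d14:-→d15:-→d16:-→d17:-→d18:-→d19:-→d20:-→d21:-→d22:-→d23:-→d24:-→d25:-→d26:-→d27:-→d28:-→d29:-→d30:-→d31:-→d32:H3 -> H3
  lookup 141.125.0.0: bits 1000110101111101 walk d0:H0→d1:-→d2:-→d3:-→d4:-→d5:-→d6:-→d7:-→d8:-→d9:-→d10:-→d11:-→d12:H2→d13:-→d14:-→d15:-→d16:H2 -> H2
  add 115.64.0.0/10 -> H3 at depth 10
  lookup 115.101.224.3: bits 01110011011001011110 walk d0:H0→d1:-→d2:-→d3:-→d4:-→d5:-→d6:-→d7:-→d8:-→d9:-→d10:H3→d11:-→d12:-→d13:-→d14:-→d15:-→d16:-→d17:-→d18:-→d19:-→d20:H5 -> H5
  del 0.0.0.0/0 (clear depth 0)
  add 90.64.0.0/10 -> H2 at depth 10
  lookup 44.60.47.119: bits 0 walk d0:-→d1:- -> no-route
  add 90.99.225.0/24 -> H4 at depth 24
  add 141.112.0.0/12 -> H5 at depth 12
  del 90.64.0.0/10 (clear depth 10)
  del 90.99.225.6/32 (clear depth 32)
  del 141.125.0.0/16 (clear depth 16)
  del 115.64.0.0/10 (clear depth 10)
  add 141.0.0.0/8 -> H3 at depth 8
  add 90.99.224.0/20 -> H2 at depth 20

== LOOKUPS ==
["H4","H0","H2","H2","H2","H0","H2","H0","H3","H2","H5","no-route"]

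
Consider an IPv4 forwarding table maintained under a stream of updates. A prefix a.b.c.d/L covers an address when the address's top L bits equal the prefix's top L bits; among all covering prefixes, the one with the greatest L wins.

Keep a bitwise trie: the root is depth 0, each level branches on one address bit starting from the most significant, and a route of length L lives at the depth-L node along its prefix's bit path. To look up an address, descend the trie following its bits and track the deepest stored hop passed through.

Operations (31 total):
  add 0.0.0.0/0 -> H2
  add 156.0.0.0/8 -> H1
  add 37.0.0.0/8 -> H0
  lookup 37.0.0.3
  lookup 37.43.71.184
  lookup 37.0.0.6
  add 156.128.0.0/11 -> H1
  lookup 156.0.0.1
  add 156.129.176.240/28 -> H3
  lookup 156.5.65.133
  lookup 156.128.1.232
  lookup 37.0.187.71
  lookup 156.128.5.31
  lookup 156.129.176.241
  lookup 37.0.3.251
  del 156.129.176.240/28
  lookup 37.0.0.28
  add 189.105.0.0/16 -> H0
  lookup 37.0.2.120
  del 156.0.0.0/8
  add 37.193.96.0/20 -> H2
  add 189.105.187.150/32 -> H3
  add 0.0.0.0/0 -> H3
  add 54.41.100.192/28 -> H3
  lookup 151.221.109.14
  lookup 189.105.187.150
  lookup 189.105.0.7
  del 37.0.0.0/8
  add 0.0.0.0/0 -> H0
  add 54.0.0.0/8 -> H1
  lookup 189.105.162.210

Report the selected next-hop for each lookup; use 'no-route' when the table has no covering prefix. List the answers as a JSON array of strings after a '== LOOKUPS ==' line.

Apply in order:
  + 0.0.0.0/0 (H2) depth=0
  + 156.0.0.0/8 (H1) depth=8
  + 37.0.0.0/8 (H0) depth=8
  Q 37.0.0.3: descend 00100101 ; hops seen [H2,H0] ; pick H0
  Q 37.43.71.184: descend 00100101 ; hops seen [H2,H0] ; pick H0
  Q 37.0.0.6: descend 00100101 ; hops seen [H2,H0] ; pick H0
  + 156.128.0.0/11 (H1) depth=11
  Q 156.0.0.1: descend 10011100 ; hops seen [H2,H1] ; pick H1
  + 156.129.176.240/28 (H3) depth=28
  Q 156.5.65.133: descend 10011100 ; hops seen [H2,H1] ; pick H1
  Q 156.128.1.232: descend 100111001000000 ; hops seen [H2,H1,H1] ; pick H1
  Q 37.0.187.71: descend 00100101 ; hops seen [H2,H0] ; pick H0
  Q 156.128.5.31: descend 100111001000000 ; hops seen [H2,H1,H1] ; pick H1
  Q 156.129.176.241: descend 1001110010000001101100001111 ; hops seen [H2,H1,H1,H3] ; pick H3
  Q 37.0.3.251: descend 00100101 ; hops seen [H2,H0] ; pick H0
  del 156.129.176.240/28 (clear depth 28)
  Q 37.0.0.28: descend 00100101 ; hops seen [H2,H0] ; pick H0
  + 189.105.0.0/16 (H0) depth=16
  Q 37.0.2.120: descend 00100101 ; hops seen [H2,H0] ; pick H0
  del 156.0.0.0/8 (clear depth 8)
  + 37.193.96.0/20 (H2) depth=20
  + 189.105.187.150/32 (H3) depth=32
  + 0.0.0.0/0 (H3) depth=0
  + 54.41.100.192/28 (H3) depth=28
  Q 151.221.109.14: descend 1001 ; hops seen [H3] ; pick H3
  Q 189.105.187.150: descend 10111101011010011011101110010110 ; hops seen [H3,H0,H3] ; pick H3
  Q 189.105.0.7: descend 1011110101101001 ; hops seen [H3,H0] ; pick H0
  del 37.0.0.0/8 (clear depth 8)
  + 0.0.0.0/0 (H0) depth=0
  + 54.0.0.0/8 (H1) depth=8
  Q 189.105.162.210: descend 1011110101101001101 ; hops seen [H0,H0] ; pick H0

== LOOKUPS ==
["H0","H0","H0","H1","H1","H1","H0","H1","H3","H0","H0","H0","H3","H3","H0","H0"]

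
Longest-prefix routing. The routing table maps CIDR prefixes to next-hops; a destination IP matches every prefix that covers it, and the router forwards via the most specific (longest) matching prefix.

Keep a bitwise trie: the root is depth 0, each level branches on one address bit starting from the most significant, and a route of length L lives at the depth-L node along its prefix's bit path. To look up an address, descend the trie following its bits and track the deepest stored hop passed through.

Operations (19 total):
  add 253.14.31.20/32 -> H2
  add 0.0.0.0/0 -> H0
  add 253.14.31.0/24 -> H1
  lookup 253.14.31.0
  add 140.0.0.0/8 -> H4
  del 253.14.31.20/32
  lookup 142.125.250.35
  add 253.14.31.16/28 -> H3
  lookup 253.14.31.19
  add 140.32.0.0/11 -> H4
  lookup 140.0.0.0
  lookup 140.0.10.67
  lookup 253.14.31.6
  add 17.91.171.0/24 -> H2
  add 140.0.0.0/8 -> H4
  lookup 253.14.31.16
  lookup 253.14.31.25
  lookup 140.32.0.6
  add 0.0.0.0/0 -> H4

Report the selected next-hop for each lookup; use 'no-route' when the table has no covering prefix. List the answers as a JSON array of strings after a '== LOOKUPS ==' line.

Trace:
  add 253.14.31.20/32 -> H2 at depth 32
  add 0.0.0.0/0 -> H0 at depth 0
  add 253.14.31.0/24 -> H1 at depth 24
  lookup 253.14.31.0: bits 111111010000111000011111000 walk d0:H0→d1:-→d2:-→d3:-→d4:-→d5:-→d6:-→d7:-→d8:-→d9:-→d10:-→d11:-→d12:-→d13:-→d14:-→d15:-→d16:-→d17:-→d18:-→d19:-→d20:-→d21:-→d22:-→d23:-→d24:H1→d25:-→d26:-→d27:- -> H1
  add 140.0.0.0/8 -> H4 at depth 8
  del 253.14.31.20/32 (clear depth 32)
  lookup 142.125.250.35: bits 100011 walk d0:H0→d1:-→d2:-→d3:-→d4:-→d5:-→d6:- -> H0
  add 253.14.31.16/28 -> H3 at depth 28
  lookup 253.14.31.19: bits 11111101000011100001111100010 walk d0:H0→d1:-→d2:-→d3:-→d4:-→d5:-→d6:-→d7:-→d8:-→d9:-→d10:-→d11:-→d12:-→d13:-→d14:-→d15:-→d16:-→d17:-→d18:-→d19:-→d20:-→d21:-→d22:-→d23:-→d24:H1→d25:-→d26:-→d27:-→d28:H3→d29:- -> H3
  add 140.32.0.0/11 -> H4 at depth 11
  lookup 140.0.0.0: bits 1000110000 walk d0:H0→d1:-→d2:-→d3:-→d4:-→d5:-→d6:-→d7:-→d8:H4→d9:-→d10:- -> H4
  lookup 140.0.10.67: bits 1000110000 walk d0:H0→d1:-→d2:-→d3:-→d4:-→d5:-→d6:-→d7:-→d8:H4→d9:-→d10:- -> H4
  lookup 253.14.31.6: bits 111111010000111000011111000 walk d0:H0→d1:-→d2:-→d3:-→d4:-→d5:-→d6:-→d7:-→d8:-→d9:-→d10:-→d11:-→d12:-→d13:-→d14:-→d15:-→d16:-→d17:-→d18:-→d19:-→d20:-→d21:-→d22:-→d23:-→d24:H1→d25:-→d26:-→d27:- -> H1
  add 17.91.171.0/24 -> H2 at depth 24
  add 140.0.0.0/8 -> H4 at depth 8
  lookup 253.14.31.16: bits 11111101000011100001111100010 walk d0:H0→d1:-→d2:-→d3:-→d4:-→d5:-→d6:-→d7:-→d8:-→d9:-→d10:-→d11:-→d12:-→d13:-→d14:-→d15:-→d16:-→d17:-→d18:-→d19:-→d20:-→d21:-→d22:-→d23:-→d24:H1→d25:-→d26:-→d27:-→d28:H3→d29:- -> H3
  lookup 253.14.31.25: bits 1111110100001110000111110001 walk d0:H0→d1:-→d2:-→d3:-→d4:-→d5:-→d6:-→d7:-→d8:-→d9:-→d10:-→d11:-→d12:-→d13:-→d14:-→d15:-→d16:-→d17:-→d18:-→d19:-→d20:-→d21:-→d22:-→d23:-→d24:H1→d25:-→d26:-→d27:-→d28:H3 -> H3
  lookup 140.32.0.6: bits 10001100001 walk d0:H0→d1:-→d2:-→d3:-→d4:-→d5:-→d6:-→d7:-→d8:H4→d9:-→d10:-→d11:H4 -> H4
  add 0.0.0.0/0 -> H4 at depth 0

== LOOKUPS ==
["H1","H0","H3","H4","H4","H1","H3","H3","H4"]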